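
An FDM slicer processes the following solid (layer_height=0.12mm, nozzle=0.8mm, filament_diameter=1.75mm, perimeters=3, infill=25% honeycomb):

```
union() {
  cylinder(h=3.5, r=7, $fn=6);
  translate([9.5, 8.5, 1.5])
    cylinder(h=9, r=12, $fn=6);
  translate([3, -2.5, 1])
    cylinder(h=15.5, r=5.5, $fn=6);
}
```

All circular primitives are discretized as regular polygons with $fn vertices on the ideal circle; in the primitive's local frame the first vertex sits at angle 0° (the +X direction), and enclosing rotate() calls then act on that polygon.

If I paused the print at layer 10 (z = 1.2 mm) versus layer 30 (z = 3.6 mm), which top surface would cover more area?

Layer 10 (z = 1.2): the r=7 cylinder gives a regular 6-gon of circumradius 7 (constant along its height) (area = (6/2)·7.000²·sin(360°/6) = 127.31 mm²); the cylinder at (9.5, 8.5) does not reach this height (z outside [1.5, 10.5]); the cylinder at (3, -2.5): section is a regular 6-gon, circumradius r=5.5 (area = (6/2)·5.500²·sin(360°/6) = 78.59 mm²); Combining (union): the regions partially overlap — summed areas 205.90 mm² minus the doubly-counted overlap 56.79 mm² gives 149.11 mm² — area = 149.11 mm². So its area = 149.11 mm². Layer 30 (z = 3.6): the cylinder does not reach this height (z outside [0, 3.5]); the r=12 cylinder at (9.5, 8.5) gives a regular 6-gon of circumradius 12 (constant along its height) (area = (6/2)·12.000²·sin(360°/6) = 374.12 mm²); the cylinder at (3, -2.5): section is a regular 6-gon, circumradius r=5.5 (area = (6/2)·5.500²·sin(360°/6) = 78.59 mm²); Taking the union: the regions partially overlap — summed areas 452.71 mm² minus the doubly-counted overlap 19.32 mm² gives 433.40 mm² — area = 433.40 mm². So its area = 433.40 mm². Layer 30 is larger (433.40 vs 149.11 mm²).

layer 30 (z = 3.6 mm)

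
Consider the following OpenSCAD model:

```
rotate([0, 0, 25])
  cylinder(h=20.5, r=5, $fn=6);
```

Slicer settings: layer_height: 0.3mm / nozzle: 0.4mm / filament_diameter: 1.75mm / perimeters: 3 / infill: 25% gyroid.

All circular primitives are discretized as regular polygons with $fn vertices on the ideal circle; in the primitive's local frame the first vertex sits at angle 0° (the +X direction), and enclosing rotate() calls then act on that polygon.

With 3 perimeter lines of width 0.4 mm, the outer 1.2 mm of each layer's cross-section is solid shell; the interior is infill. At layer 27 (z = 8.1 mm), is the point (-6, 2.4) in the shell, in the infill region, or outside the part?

At z = 8.1 mm: the cylinder: section is a regular 6-gon, circumradius r=5; (whole slice rotated 25° about Z — lengths, areas and connectivity unchanged). Overall, the cross-section is a single solid region. Undo the 25° rotation: the query point maps to (-4.424, 4.711) in the un-rotated model frame. The nearest boundary edge runs (-2.50, 4.33)→(-5.00, 0.00); distance from the point to it = 1.86 mm. The point is not inside any of the regions above, so it lies outside the cross-section (1.86 mm from the nearest boundary).

outside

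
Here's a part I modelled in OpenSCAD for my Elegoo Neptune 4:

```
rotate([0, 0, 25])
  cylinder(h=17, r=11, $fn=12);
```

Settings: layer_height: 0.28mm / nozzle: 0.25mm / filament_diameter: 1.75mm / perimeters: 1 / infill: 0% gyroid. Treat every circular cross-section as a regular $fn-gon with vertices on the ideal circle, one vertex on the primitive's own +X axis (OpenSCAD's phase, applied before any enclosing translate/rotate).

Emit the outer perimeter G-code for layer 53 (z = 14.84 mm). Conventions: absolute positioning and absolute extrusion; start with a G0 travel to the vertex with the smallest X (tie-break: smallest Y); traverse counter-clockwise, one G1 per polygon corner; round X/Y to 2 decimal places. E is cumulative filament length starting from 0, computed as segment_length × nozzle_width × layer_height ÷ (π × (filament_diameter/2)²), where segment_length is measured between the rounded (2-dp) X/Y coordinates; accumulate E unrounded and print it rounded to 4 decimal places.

G0 X-10.96 Y0.96 Z14.84
G1 X-9.97 Y-4.65 E0.1658
G1 X-6.31 Y-9.01 E0.3315
G1 X-0.96 Y-10.96 E0.4972
G1 X4.65 Y-9.97 E0.6630
G1 X9.01 Y-6.31 E0.8286
G1 X10.96 Y-0.96 E0.9944
G1 X9.97 Y4.65 E1.1601
G1 X6.31 Y9.01 E1.3258
G1 X0.96 Y10.96 E1.4915
G1 X-4.65 Y9.97 E1.6573
G1 X-9.01 Y6.31 E1.8230
G1 X-10.96 Y0.96 E1.9887

At z = 14.84 mm: the r=11 cylinder contributes a regular 12-gon of circumradius 11; (rotated 25° about Z; rotation is an isometry so areas/perimeters/island counts are preserved). The outline is a single polygon with 12 vertices. Extrusion per mm of travel: 0.25 × 0.28 / (π × 0.875²) = 0.029103. Accumulating E over each segment gives final E = 1.9887.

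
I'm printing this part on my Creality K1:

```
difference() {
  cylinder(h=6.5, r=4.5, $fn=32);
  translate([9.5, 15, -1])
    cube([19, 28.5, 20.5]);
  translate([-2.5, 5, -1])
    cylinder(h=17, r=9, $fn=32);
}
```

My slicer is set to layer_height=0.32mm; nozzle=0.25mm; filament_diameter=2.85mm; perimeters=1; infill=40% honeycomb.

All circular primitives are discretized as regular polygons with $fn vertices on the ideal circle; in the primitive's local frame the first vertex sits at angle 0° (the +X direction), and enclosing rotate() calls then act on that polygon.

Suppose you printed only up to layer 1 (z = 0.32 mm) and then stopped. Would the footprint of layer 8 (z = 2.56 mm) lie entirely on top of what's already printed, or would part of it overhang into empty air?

entirely on top

Compare the two slices. At z = 0.32: the r=4.5 cylinder contributes a regular 32-gon of circumradius 4.5 (area = (32/2)·4.500²·sin(360°/32) = 63.21 mm²); the cube at (9.5, 15) (footprint 19×28.5) is included at this height (area 541.50 mm²); the cylinder at (-2.5, 5): section is a regular 32-gon, circumradius r=9 (area = (32/2)·9.000²·sin(360°/32) = 252.84 mm²); Subtracting the remaining from the first: starting from the r=4.5 cylinder (63.21 mm²), the 19×28.5 cube at (9.5, 15) misses the remaining region (no effect); the r=9 cylinder at (-2.5, 5) partially overlaps it — only the 57.39 mm² overlap (of its 252.84 mm²) is removed, clipping the outline — area = 5.82 mm². At z = 2.56: the r=4.5 cylinder gives a regular 32-gon of circumradius 4.5 (constant along its height) (area = (32/2)·4.500²·sin(360°/32) = 63.21 mm²); the 19×28.5 cube at (9.5, 15) contributes its full rectangle (area 541.50 mm²); the cylinder at (-2.5, 5): section is a regular 32-gon, circumradius r=9 (area = (32/2)·9.000²·sin(360°/32) = 252.84 mm²); Taking the first minus the rest: starting from the r=4.5 cylinder (63.21 mm²), the 19×28.5 cube at (9.5, 15) misses the remaining region (no effect); the r=9 cylinder at (-2.5, 5) partially overlaps it — only the 57.39 mm² overlap (of its 252.84 mm²) is removed, clipping the outline — area = 5.82 mm². Checking containment: the cross-section at z = 2.56 is a subset of the cross-section at z = 0.32.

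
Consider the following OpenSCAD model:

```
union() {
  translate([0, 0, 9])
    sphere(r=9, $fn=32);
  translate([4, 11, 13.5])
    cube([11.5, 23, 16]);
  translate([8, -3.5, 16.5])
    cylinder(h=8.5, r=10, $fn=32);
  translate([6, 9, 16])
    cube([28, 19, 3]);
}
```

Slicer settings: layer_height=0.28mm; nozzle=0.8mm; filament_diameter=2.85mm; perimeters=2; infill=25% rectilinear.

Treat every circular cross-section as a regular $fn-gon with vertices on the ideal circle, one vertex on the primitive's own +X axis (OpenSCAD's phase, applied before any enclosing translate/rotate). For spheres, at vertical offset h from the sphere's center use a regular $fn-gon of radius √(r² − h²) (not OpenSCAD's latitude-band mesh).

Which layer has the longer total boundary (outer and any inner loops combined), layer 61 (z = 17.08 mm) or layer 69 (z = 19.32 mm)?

layer 61 (z = 17.08 mm)

Layer 61 (z = 17.08): the r=9 sphere slices to a regular 32-gon of circumradius 3.964 (√(r²−h²) with h=8.08 from center) (perimeter = 2·32·3.964·sin(180°/32) = 24.87 mm); the cube at (4, 11) (footprint 11.5×23) is included at this height (perimeter 69.00 mm); the r=10 cylinder at (8, -3.5) contributes a regular 32-gon of circumradius 10 (perimeter = 2·32·10.000·sin(180°/32) = 62.73 mm); the cube at (6, 9) is present — its section is the full 28×19 rectangle (perimeter 94.00 mm); Merging all regions: the regions partially overlap (shared area 193.67 mm²), so the edge portions inside another operand are dropped and the merged outline is re-measured after clipping — boundary = 176.20 mm. So its perimeter = 176.20 mm. Layer 69 (z = 19.32): the sphere is absent (|z−center|=10.320 > r=9); the 11.5×23 cube at (4, 11) contributes its full rectangle (perimeter 69.00 mm); the r=10 cylinder at (8, -3.5) contributes a regular 32-gon of circumradius 10 (perimeter = 2·32·10.000·sin(180°/32) = 62.73 mm); the cube at (6, 9) is not intersected at this z (z outside [16, 19]); Merging all regions: the 2 present regions are separate (no shared area or edge), so areas and boundary lengths simply add and each stays a separate island — boundary = 131.73 mm. So its perimeter = 131.73 mm. Layer 61 is larger (176.20 vs 131.73 mm).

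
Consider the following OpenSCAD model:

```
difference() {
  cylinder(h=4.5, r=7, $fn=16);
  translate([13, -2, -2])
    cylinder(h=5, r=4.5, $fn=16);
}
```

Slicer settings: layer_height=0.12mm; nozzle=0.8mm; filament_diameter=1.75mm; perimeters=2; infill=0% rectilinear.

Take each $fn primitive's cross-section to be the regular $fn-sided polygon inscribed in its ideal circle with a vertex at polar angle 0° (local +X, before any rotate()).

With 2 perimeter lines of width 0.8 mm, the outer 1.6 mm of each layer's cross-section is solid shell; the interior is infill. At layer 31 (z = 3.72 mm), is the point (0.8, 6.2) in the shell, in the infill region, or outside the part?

shell

At z = 3.72 mm: the r=7 cylinder gives a regular 16-gon of circumradius 7 (constant along its height); the cylinder at (13, -2) is absent (z outside [-2, 3]); Subtracting the remaining from the first: none of the subtracted shapes is present at this height, so the r=7 cylinder is unchanged — 1 connected region. Overall, the cross-section is a single solid region. The nearest boundary edge runs (2.68, 6.47)→(0.00, 7.00); distance from the point to it = 0.63 mm. The point is inside the cross-section, 0.63 mm from the nearest boundary — within the 1.6 mm shell band (2 × 0.8).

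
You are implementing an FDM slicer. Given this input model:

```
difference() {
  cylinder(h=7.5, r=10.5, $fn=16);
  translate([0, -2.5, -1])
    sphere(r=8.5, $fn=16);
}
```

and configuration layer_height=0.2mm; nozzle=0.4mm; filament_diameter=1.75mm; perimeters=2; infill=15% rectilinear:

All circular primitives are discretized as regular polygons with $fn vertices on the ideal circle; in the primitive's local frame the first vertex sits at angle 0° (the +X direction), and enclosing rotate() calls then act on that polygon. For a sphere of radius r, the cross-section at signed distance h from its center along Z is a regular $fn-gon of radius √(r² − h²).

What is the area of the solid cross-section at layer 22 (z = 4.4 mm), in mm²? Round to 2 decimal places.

At z = 4.4 mm: the r=10.5 cylinder contributes a regular 16-gon of circumradius 10.5 (area = (16/2)·10.500²·sin(360°/16) = 337.53 mm²); the r=8.5 sphere at (0, -2.5) contributes a regular 16-gon of circumradius √(8.5²−5.4²) = 6.564 (area = (16/2)·6.564²·sin(360°/16) = 131.92 mm²); After the difference (first − rest): starting from the r=10.5 cylinder (337.53 mm²), the r=8.5 sphere at (0, -2.5) lies wholly inside it (removes its full 131.92 mm² and its 40.98 mm outline becomes a hole wall) — area = 205.61 mm². Overall, the cross-section is one region with 1 hole. Net area = 205.61 mm².

205.61 mm²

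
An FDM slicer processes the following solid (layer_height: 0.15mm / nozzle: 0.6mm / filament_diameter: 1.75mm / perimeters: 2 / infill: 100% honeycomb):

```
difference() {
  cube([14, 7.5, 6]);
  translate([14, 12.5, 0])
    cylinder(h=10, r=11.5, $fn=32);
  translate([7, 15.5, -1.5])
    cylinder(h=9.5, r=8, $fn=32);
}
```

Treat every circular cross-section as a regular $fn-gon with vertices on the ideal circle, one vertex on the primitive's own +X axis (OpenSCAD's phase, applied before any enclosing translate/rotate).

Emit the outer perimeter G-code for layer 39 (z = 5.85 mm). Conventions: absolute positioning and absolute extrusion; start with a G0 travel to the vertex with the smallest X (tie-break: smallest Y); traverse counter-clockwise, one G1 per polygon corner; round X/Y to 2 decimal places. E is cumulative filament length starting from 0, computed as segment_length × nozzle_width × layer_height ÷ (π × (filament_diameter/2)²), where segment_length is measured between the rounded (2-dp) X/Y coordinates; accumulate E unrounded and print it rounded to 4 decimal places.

G0 X0.00 Y0.00 Z5.85
G1 X14.00 Y0.00 E0.5238
G1 X14.00 Y1.00 E0.5613
G1 X11.76 Y1.22 E0.6455
G1 X9.60 Y1.88 E0.7300
G1 X7.61 Y2.94 E0.8144
G1 X5.87 Y4.37 E0.8986
G1 X4.44 Y6.11 E0.9829
G1 X3.70 Y7.50 E1.0418
G1 X0.00 Y7.50 E1.1803
G1 X0.00 Y0.00 E1.4609

At z = 5.85 mm: the cube is present — its section is the full 14×7.5 rectangle; the r=11.5 cylinder at (14, 12.5) gives a regular 32-gon of circumradius 11.5 (constant along its height); the r=8 cylinder at (7, 15.5) gives a regular 32-gon of circumradius 8 (constant along its height); Subtracting the remaining from the first: starting from the 14×7.5 cube, the r=11.5 cylinder at (14, 12.5) partially overlaps it — only the 47.75 mm² overlap (of its 412.81 mm²) is removed, clipping the outline; the r=8 cylinder at (7, 15.5) misses the remaining region (no effect) — 1 connected region. The outline is a single polygon with 10 vertices. Extrusion per mm of travel: 0.6 × 0.15 / (π × 0.875²) = 0.037418. Accumulating E over each segment gives final E = 1.4609.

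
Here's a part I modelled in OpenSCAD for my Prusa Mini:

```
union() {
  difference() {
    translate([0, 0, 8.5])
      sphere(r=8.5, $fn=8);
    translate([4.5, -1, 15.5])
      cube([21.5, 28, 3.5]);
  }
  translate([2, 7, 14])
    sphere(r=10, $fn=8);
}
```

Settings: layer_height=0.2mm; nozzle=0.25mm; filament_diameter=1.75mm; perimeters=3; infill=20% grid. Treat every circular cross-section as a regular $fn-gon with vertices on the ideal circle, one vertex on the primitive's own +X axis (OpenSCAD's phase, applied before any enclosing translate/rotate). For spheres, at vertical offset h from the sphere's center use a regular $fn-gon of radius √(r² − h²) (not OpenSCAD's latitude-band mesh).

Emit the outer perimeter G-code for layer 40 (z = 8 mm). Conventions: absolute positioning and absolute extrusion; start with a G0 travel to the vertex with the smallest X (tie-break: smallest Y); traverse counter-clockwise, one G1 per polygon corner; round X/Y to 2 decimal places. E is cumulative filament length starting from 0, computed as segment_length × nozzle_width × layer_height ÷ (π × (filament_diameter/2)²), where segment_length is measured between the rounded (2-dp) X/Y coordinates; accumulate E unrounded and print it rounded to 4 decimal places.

At z = 8 mm: the r=8.5 sphere contributes a regular 8-gon of circumradius √(8.5²−0.5²) = 8.485; the cube at (4.5, -1) does not reach this height (z outside [15.5, 19]); Subtracting the remaining from the first: none of the subtracted shapes is present at this height, so the r=8.5 sphere is unchanged — 1 connected region; the r=10 sphere at (2, 7) slices to a regular 8-gon of circumradius 8.000 (√(r²−h²) with h=6 from center); Taking the union: the regions partially overlap (shared area 82.04 mm²), so overlapping operands fuse into one piece — 1 connected region. The outline is a single polygon with 13 vertices. Extrusion per mm of travel: 0.25 × 0.2 / (π × 0.875²) = 0.020788. Accumulating E over each segment gives final E = 1.3691.

G0 X-8.49 Y0.00 Z8.00
G1 X-6.00 Y-6.00 E0.1350
G1 X0.00 Y-8.49 E0.2701
G1 X6.00 Y-6.00 E0.4051
G1 X8.49 Y0.00 E0.5402
G1 X7.79 Y1.67 E0.5778
G1 X10.00 Y7.00 E0.6977
G1 X7.66 Y12.66 E0.8251
G1 X2.00 Y15.00 E0.9524
G1 X-3.66 Y12.66 E1.0797
G1 X-6.00 Y7.00 E1.2070
G1 X-5.65 Y6.15 E1.2261
G1 X-6.00 Y6.00 E1.2340
G1 X-8.49 Y0.00 E1.3691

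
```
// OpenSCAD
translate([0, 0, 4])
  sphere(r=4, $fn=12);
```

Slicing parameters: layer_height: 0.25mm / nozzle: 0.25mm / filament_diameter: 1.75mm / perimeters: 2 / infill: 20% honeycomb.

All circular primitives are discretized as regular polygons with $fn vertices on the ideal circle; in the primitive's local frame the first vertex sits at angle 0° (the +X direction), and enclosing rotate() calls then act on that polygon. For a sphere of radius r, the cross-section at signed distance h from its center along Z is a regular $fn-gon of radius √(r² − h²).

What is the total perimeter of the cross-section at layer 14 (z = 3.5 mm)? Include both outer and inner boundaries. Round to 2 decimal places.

24.65 mm

At z = 3.5 mm: the r=4 sphere contributes a regular 12-gon of circumradius √(4²−0.5²) = 3.969 (perimeter = 2·12·3.969·sin(180°/12) = 24.65 mm). Overall, the cross-section is a single solid region. Total boundary length (outer) = 24.65 mm.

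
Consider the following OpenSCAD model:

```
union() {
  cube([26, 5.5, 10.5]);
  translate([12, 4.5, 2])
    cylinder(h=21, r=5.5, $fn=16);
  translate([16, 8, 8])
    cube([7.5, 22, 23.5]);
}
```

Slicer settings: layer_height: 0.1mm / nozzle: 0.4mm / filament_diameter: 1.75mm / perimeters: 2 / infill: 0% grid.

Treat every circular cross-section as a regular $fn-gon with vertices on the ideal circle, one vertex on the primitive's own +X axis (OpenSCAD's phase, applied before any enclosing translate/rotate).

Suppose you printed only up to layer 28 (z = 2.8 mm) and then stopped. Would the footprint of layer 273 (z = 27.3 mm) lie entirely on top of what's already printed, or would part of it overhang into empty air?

Compare the two slices. At z = 2.8: the 26×5.5 cube contributes its full rectangle (area 143.00 mm²); the r=5.5 cylinder at (12, 4.5) gives a regular 16-gon of circumradius 5.5 (constant along its height) (area = (16/2)·5.500²·sin(360°/16) = 92.61 mm²); the cube at (16, 8) is absent (z outside [8, 31.5]); Merging all regions: the regions partially overlap — summed areas 235.61 mm² minus the doubly-counted overlap 53.27 mm² gives 182.34 mm² — area = 182.34 mm². At z = 27.3: the cube does not reach this height (z outside [0, 10.5]); the cylinder at (12, 4.5) is absent (z outside [2, 23]); the cube at (16, 8) is present — its section is the full 7.5×22 rectangle (area 165.00 mm²); Combining (union): only the 7.5×22 cube at (16, 8) is present, so the union is just that shape — area = 165.00 mm². Checking containment: at z = 27.3 the cross-section extends beyond the z = 2.8 cross-section by about 164.98 mm².

part overhangs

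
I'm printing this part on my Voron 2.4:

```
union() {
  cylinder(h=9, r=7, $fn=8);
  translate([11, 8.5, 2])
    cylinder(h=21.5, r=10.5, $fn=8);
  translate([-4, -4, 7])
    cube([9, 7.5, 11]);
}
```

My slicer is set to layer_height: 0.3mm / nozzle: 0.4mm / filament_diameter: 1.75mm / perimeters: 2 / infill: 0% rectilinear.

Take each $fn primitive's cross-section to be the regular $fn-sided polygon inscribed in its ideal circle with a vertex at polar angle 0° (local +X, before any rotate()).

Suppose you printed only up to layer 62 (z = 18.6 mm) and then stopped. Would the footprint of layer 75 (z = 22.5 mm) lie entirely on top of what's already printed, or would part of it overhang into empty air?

Compare the two slices. At z = 18.6: the cylinder is absent (z outside [0, 9]); the cylinder at (11, 8.5): section is a regular 8-gon, circumradius r=10.5 (area = (8/2)·10.500²·sin(360°/8) = 311.83 mm²); the cube at (-4, -4) does not reach this height (z outside [7, 18]); Merging all regions: only the r=10.5 cylinder at (11, 8.5) is present, so the union is just that shape — area = 311.83 mm². At z = 22.5: the cylinder does not reach this height (z outside [0, 9]); the r=10.5 cylinder at (11, 8.5) gives a regular 8-gon of circumradius 10.5 (constant along its height) (area = (8/2)·10.500²·sin(360°/8) = 311.83 mm²); the cube at (-4, -4) is not intersected at this z (z outside [7, 18]); Combining (union): only the r=10.5 cylinder at (11, 8.5) is present, so the union is just that shape — area = 311.83 mm². Checking containment: the cross-section at z = 22.5 is a subset of the cross-section at z = 18.6.

entirely on top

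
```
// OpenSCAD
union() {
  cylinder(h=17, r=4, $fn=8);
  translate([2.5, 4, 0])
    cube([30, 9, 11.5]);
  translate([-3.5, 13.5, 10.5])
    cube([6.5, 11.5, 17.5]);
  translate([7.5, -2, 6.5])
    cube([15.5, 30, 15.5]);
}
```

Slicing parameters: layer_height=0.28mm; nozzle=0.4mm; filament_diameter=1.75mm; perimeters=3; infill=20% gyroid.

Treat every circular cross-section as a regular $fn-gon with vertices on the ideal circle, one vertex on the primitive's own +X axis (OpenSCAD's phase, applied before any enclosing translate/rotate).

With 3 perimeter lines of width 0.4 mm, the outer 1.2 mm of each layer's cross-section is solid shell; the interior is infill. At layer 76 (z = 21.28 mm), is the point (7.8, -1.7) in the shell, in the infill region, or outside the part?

At z = 21.28 mm: the cylinder is absent (z outside [0, 17]); the cube at (2.5, 4) is absent (z outside [0, 11.5]); the cube at (-3.5, 13.5) (footprint 6.5×11.5) is included at this height; the cube at (7.5, -2) (footprint 15.5×30) is included at this height; Combining (union): the 2 present regions are separate (no shared area or edge), so areas and boundary lengths simply add and each stays a separate island — 2 connected regions. Overall, the cross-section has 2 separate islands. The nearest boundary edge runs (7.50, -2.00)→(7.50, 28.00); distance from the point to it = 0.30 mm. (Shell/infill is judged within the island containing the point — the largest one.) The point is inside the cross-section, 0.30 mm from the nearest boundary — within the 1.2 mm shell band (3 × 0.4).

shell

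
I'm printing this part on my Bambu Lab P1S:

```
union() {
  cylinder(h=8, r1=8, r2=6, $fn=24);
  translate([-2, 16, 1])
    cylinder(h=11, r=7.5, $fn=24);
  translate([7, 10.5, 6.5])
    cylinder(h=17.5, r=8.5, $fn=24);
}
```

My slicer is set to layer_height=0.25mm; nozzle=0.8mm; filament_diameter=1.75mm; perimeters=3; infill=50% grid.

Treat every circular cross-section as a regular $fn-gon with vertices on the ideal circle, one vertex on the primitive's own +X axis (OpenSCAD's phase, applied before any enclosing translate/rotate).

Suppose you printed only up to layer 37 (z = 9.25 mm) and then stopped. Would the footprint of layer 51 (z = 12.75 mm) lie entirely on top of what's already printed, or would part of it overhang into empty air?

entirely on top

Compare the two slices. At z = 9.25: the cone does not reach this height (z outside [0, 8]); the r=7.5 cylinder at (-2, 16) contributes a regular 24-gon of circumradius 7.5 (area = (24/2)·7.500²·sin(360°/24) = 174.70 mm²); the r=8.5 cylinder at (7, 10.5) contributes a regular 24-gon of circumradius 8.5 (area = (24/2)·8.500²·sin(360°/24) = 224.40 mm²); Taking the union: the regions partially overlap — summed areas 399.10 mm² minus the doubly-counted overlap 44.10 mm² gives 355.00 mm² — area = 355.00 mm². At z = 12.75: the cone is absent (z outside [0, 8]); the cylinder at (-2, 16) is absent (z outside [1, 12]); the r=8.5 cylinder at (7, 10.5) contributes a regular 24-gon of circumradius 8.5 (area = (24/2)·8.500²·sin(360°/24) = 224.40 mm²); Combining (union): only the r=8.5 cylinder at (7, 10.5) is present, so the union is just that shape — area = 224.40 mm². Checking containment: the cross-section at z = 12.75 is a subset of the cross-section at z = 9.25.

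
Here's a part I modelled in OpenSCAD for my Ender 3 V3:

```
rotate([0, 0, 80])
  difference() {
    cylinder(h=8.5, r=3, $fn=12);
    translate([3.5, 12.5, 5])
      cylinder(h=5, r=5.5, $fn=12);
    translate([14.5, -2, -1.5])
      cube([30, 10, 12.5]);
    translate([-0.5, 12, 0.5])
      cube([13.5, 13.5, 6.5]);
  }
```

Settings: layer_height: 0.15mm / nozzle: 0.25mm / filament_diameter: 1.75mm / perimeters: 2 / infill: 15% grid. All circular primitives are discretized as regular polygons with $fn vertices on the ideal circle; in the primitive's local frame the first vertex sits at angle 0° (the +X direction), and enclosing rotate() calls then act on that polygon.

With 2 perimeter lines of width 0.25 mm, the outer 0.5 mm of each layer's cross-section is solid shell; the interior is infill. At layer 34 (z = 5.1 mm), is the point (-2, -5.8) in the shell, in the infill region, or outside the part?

At z = 5.1 mm: the cylinder: section is a regular 12-gon, circumradius r=3; the r=5.5 cylinder at (3.5, 12.5) gives a regular 12-gon of circumradius 5.5 (constant along its height); the cube at (14.5, -2) is present — its section is the full 30×10 rectangle; the 13.5×13.5 cube at (-0.5, 12) contributes its full rectangle; Subtracting the remaining from the first: starting from the r=3 cylinder, the r=5.5 cylinder at (3.5, 12.5) misses the remaining region (no effect); the 30×10 cube at (14.5, -2) misses the remaining region (no effect); the 13.5×13.5 cube at (-0.5, 12) misses the remaining region (no effect) — 1 connected region; (rotated 80° about Z; rotation is an isometry so areas/perimeters/island counts are preserved). Overall, the cross-section is a single solid region. Undo the 80° rotation: the query point maps to (-6.059, 0.962) in the un-rotated model frame. The nearest boundary edge runs (-3.00, 0.00)→(-2.60, 1.50); distance from the point to it = 3.20 mm. The point is not inside any of the regions above, so it lies outside the cross-section (3.20 mm from the nearest boundary).

outside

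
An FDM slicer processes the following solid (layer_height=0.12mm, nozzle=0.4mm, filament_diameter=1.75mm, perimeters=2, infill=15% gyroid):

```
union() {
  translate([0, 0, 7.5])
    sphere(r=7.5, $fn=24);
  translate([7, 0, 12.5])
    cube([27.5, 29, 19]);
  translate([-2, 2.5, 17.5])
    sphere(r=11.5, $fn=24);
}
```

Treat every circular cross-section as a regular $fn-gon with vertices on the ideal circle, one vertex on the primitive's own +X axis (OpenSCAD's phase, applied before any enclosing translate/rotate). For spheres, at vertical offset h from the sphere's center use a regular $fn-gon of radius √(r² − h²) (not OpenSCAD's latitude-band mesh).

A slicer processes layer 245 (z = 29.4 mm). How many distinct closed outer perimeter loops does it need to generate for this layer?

1

At z = 29.4 mm: the sphere does not reach this height (|z−center|=21.900 > r=7.5); the cube at (7, 0) is present — its section is the full 27.5×29 rectangle; the sphere at (-2, 2.5) is absent (|z−center|=11.900 > r=11.5); Merging all regions: only the 27.5×29 cube at (7, 0) is present, so the union is just that shape — 1 connected region. The result has 1 disconnected region.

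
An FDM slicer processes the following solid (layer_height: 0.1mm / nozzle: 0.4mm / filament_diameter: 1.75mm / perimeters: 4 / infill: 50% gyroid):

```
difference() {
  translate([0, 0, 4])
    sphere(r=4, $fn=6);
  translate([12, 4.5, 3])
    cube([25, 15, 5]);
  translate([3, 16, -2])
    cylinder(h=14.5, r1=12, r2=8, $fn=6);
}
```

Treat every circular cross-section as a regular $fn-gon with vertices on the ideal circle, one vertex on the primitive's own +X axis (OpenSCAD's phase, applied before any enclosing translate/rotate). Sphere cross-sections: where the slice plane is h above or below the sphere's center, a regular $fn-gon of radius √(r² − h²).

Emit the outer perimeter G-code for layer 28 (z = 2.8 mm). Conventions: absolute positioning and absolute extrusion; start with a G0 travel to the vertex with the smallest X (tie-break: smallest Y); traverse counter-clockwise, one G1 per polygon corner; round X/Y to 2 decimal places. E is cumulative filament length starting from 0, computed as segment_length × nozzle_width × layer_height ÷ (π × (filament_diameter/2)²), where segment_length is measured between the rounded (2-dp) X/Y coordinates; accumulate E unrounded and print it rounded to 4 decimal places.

At z = 2.8 mm: the r=4 sphere slices to a regular 6-gon of circumradius 3.816 (√(r²−h²) with h=1.2 from center); the cube at (12, 4.5) is not intersected at this z (z outside [3, 8]); the cone at (3, 16) contributes a regular 6-gon of circumradius 10.676 (interpolated between r1=12 and r2=8 at t=0.331); After the difference (first − rest): starting from the r=4 sphere, the cone at (3, 16) misses the remaining region (no effect) — 1 connected region. The outline is a single polygon with 6 vertices. Extrusion per mm of travel: 0.4 × 0.1 / (π × 0.875²) = 0.016630. Accumulating E over each segment gives final E = 0.3807.

G0 X-3.82 Y0.00 Z2.80
G1 X-1.91 Y-3.30 E0.0634
G1 X1.91 Y-3.30 E0.1269
G1 X3.82 Y0.00 E0.1903
G1 X1.91 Y3.30 E0.2538
G1 X-1.91 Y3.30 E0.3173
G1 X-3.82 Y0.00 E0.3807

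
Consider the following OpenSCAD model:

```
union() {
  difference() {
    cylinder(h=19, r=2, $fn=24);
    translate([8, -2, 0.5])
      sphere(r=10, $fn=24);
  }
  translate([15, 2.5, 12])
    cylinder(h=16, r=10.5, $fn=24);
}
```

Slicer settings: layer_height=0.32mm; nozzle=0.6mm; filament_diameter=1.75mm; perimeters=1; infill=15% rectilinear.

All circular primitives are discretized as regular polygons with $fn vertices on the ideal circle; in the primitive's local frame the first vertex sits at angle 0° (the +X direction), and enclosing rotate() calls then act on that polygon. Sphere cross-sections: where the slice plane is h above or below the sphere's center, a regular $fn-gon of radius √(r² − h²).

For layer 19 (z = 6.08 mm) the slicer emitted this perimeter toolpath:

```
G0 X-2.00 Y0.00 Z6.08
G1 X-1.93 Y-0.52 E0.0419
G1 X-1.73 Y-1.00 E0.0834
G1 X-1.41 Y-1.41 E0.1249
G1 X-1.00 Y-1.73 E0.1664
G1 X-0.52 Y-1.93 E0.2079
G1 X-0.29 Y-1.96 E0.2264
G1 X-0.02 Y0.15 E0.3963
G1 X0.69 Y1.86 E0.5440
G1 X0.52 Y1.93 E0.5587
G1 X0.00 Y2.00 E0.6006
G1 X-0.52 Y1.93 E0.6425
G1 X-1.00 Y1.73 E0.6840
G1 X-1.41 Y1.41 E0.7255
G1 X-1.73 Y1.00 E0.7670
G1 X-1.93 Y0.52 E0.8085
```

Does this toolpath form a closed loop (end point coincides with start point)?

no

Start point (G0): (-2.00, 0.00). End point (last G1): the path does not return to the start — open.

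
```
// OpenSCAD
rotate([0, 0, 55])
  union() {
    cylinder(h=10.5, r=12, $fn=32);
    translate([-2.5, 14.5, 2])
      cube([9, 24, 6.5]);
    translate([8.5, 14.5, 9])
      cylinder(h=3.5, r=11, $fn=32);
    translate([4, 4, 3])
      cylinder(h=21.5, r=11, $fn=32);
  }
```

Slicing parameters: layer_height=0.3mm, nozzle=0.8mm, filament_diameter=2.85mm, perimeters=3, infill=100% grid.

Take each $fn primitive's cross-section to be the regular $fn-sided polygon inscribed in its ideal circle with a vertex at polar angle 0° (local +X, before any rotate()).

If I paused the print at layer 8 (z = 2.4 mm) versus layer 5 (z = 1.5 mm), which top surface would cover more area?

Layer 8 (z = 2.4): the r=12 cylinder gives a regular 32-gon of circumradius 12 (constant along its height) (area = (32/2)·12.000²·sin(360°/32) = 449.49 mm²); the cube at (-2.5, 14.5) (footprint 9×24) is included at this height (area 216.00 mm²); the cylinder at (8.5, 14.5) is not intersected at this z (z outside [9, 12.5]); the cylinder at (4, 4) does not reach this height (z outside [3, 24.5]); Merging all regions: the 2 present regions are separate (no shared area or edge), so areas and boundary lengths simply add and each stays a separate island — area = 665.49 mm²; (rotated 55° about Z; rotation is an isometry so areas/perimeters/island counts are preserved). So its area = 665.49 mm². Layer 5 (z = 1.5): the r=12 cylinder contributes a regular 32-gon of circumradius 12 (area = (32/2)·12.000²·sin(360°/32) = 449.49 mm²); the cube at (-2.5, 14.5) is not intersected at this z (z outside [2, 8.5]); the cylinder at (8.5, 14.5) is absent (z outside [9, 12.5]); the cylinder at (4, 4) is absent (z outside [3, 24.5]); Merging all regions: only the r=12 cylinder is present, so the union is just that shape — area = 449.49 mm²; (rotated 55° about Z; rotation is an isometry so areas/perimeters/island counts are preserved). So its area = 449.49 mm². Layer 8 is larger (665.49 vs 449.49 mm²).

layer 8 (z = 2.4 mm)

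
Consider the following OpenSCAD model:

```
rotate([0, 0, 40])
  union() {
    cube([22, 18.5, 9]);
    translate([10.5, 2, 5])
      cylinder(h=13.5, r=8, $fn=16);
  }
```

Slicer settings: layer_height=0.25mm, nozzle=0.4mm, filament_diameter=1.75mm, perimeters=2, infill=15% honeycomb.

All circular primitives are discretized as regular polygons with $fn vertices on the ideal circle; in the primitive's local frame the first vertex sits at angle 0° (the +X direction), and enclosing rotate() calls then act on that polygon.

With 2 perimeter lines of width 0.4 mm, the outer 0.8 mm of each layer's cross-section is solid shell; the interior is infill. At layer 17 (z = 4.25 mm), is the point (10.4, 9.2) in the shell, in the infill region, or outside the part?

shell

At z = 4.25 mm: the cube (footprint 22×18.5) is included at this height; the cylinder at (10.5, 2) is absent (z outside [5, 18.5]); Taking the union: only the 22×18.5 cube is present, so the union is just that shape — 1 connected region; (rotated 40° about Z; rotation is an isometry so areas/perimeters/island counts are preserved). Overall, the cross-section is a single solid region. Undo the 40° rotation: the query point maps to (13.881, 0.363) in the un-rotated model frame. The nearest boundary edge runs (0.00, 0.00)→(22.00, 0.00); distance from the point to it = 0.36 mm. The point is inside the cross-section, 0.36 mm from the nearest boundary — within the 0.8 mm shell band (2 × 0.4).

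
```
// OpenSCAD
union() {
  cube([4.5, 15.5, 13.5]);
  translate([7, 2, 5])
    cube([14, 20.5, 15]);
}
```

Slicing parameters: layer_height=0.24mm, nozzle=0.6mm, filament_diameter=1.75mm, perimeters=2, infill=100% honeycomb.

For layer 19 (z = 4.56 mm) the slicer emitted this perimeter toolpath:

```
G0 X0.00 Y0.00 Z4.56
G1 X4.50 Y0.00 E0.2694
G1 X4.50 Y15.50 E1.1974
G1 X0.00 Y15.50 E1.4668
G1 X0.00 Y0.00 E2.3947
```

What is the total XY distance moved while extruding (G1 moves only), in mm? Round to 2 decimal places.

40.00 mm

Sum the Euclidean lengths of each G1 segment: total = 40.00 mm.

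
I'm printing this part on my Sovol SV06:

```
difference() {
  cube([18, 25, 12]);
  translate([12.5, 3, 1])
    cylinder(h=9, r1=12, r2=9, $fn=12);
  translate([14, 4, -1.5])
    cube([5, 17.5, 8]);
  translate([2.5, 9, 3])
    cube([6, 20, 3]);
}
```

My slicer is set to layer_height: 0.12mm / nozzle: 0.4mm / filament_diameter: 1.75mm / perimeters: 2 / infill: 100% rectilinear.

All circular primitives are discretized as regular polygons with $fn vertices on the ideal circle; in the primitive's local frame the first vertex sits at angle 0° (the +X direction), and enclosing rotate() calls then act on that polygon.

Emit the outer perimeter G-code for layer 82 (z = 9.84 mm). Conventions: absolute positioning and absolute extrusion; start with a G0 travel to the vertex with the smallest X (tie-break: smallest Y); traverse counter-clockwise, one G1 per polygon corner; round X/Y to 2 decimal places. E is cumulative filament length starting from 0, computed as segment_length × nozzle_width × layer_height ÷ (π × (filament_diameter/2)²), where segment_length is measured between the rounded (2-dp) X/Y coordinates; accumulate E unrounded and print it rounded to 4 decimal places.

G0 X0.00 Y0.00 Z9.84
G1 X4.25 Y0.00 E0.0848
G1 X3.45 Y3.00 E0.1468
G1 X4.66 Y7.53 E0.2403
G1 X7.97 Y10.84 E0.3338
G1 X12.50 Y12.05 E0.4273
G1 X17.03 Y10.84 E0.5209
G1 X18.00 Y9.87 E0.5483
G1 X18.00 Y25.00 E0.8502
G1 X0.00 Y25.00 E1.2094
G1 X0.00 Y0.00 E1.7083

At z = 9.84 mm: the 18×25 cube contributes its full rectangle; the cone at (12.5, 3): at t=0.982 of its height the radius interpolates to r₁+(r₂−r₁)t = 9.053, giving a regular 12-gon of that circumradius; the cube at (14, 4) is absent (z outside [-1.5, 6.5]); the cube at (2.5, 9) is not intersected at this z (z outside [3, 6]); Subtracting the remaining from the first: starting from the 18×25 cube, the cone at (12.5, 3) partially overlaps it — only the 149.32 mm² overlap (of its 245.89 mm²) is removed, clipping the outline — 1 connected region. The outline is a single polygon with 10 vertices. Extrusion per mm of travel: 0.4 × 0.12 / (π × 0.875²) = 0.019956. Accumulating E over each segment gives final E = 1.7083.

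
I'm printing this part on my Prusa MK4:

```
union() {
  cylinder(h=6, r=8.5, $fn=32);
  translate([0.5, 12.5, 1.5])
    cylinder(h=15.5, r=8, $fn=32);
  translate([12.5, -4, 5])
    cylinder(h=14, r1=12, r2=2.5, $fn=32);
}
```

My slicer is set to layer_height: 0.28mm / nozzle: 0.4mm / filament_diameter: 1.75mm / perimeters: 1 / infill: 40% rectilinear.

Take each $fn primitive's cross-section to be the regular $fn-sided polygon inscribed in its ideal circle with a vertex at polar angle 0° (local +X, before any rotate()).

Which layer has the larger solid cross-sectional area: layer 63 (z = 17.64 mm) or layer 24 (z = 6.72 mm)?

Layer 63 (z = 17.64): the cylinder is absent (z outside [0, 6]); the cylinder at (0.5, 12.5) does not reach this height (z outside [1.5, 17]); the cone at (12.5, -4) contributes a regular 32-gon of circumradius 3.423 (interpolated between r1=12 and r2=2.5 at t=0.903) (area = (32/2)·3.423²·sin(360°/32) = 36.57 mm²); Taking the union: only the cone at (12.5, -4) is present, so the union is just that shape — area = 36.57 mm². So its area = 36.57 mm². Layer 24 (z = 6.72): the cylinder is absent (z outside [0, 6]); the r=8 cylinder at (0.5, 12.5) gives a regular 32-gon of circumradius 8 (constant along its height) (area = (32/2)·8.000²·sin(360°/32) = 199.77 mm²); the cone at (12.5, -4) contributes a regular 32-gon of circumradius 10.833 (interpolated between r1=12 and r2=2.5 at t=0.123) (area = (32/2)·10.833²·sin(360°/32) = 366.30 mm²); Combining (union): the 2 present regions are separate (no shared area or edge), so areas and boundary lengths simply add and each stays a separate island — area = 566.08 mm². So its area = 566.08 mm². Layer 24 is larger (566.08 vs 36.57 mm²).

layer 24 (z = 6.72 mm)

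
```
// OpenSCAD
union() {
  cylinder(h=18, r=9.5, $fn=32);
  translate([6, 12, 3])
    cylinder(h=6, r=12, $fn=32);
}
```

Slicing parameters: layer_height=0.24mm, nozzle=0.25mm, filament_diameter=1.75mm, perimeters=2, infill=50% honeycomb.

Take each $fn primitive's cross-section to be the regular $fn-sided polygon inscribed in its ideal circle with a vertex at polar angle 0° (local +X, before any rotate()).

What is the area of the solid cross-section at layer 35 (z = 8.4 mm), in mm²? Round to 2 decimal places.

639.02 mm²

At z = 8.4 mm: the r=9.5 cylinder contributes a regular 32-gon of circumradius 9.5 (area = (32/2)·9.500²·sin(360°/32) = 281.71 mm²); the r=12 cylinder at (6, 12) gives a regular 32-gon of circumradius 12 (constant along its height) (area = (32/2)·12.000²·sin(360°/32) = 449.49 mm²); Combining (union): the regions partially overlap — summed areas 731.20 mm² minus the doubly-counted overlap 92.18 mm² gives 639.02 mm² — area = 639.02 mm². Overall, the cross-section is a single solid region. Net area = 639.02 mm².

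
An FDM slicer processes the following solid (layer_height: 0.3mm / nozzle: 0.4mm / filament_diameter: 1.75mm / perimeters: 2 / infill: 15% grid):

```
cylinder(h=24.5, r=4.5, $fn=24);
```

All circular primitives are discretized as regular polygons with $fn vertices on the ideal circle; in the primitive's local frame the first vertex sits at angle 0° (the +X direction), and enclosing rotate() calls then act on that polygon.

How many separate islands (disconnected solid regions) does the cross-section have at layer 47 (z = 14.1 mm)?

At z = 14.1 mm: the r=4.5 cylinder contributes a regular 24-gon of circumradius 4.5. Overall, the cross-section is a single solid region. Island count = 1.

1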